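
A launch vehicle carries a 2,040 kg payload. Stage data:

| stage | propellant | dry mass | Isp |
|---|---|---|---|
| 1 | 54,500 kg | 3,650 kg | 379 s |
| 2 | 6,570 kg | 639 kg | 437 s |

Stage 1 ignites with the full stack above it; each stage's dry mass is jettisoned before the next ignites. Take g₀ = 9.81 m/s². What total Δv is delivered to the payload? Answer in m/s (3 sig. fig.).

Δv ≈ 11500 m/s

Ignition mass of stage 1 = 54,500+3,650 + 6,570+639 + 2,040 = 67,399 kg.
Stage 1: m₀ = 67,399 kg, m_f = 67,399 − 54,500 = 12,899 kg; Δv = 379×9.81×ln(5.225) = 3718.0×1.6535 ≈ 6148 m/s.
Stage 2: m₀ = 9,249 kg, m_f = 9,249 − 6,570 = 2,679 kg; Δv = 437×9.81×ln(3.452) = 4287.0×1.2391 ≈ 5312 m/s.
Total Δv = 6148 + 5312 = 11460 m/s.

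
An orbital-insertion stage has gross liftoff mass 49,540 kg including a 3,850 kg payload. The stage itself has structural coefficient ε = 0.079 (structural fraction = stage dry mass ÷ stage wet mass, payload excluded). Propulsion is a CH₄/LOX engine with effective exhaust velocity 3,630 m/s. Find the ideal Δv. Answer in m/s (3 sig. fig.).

Δv ≈ 6870 m/s

Stage wet mass = m₀ − payload = 49,540 − 3,850 = 45,690 kg.
Stage dry mass = ε × stage wet mass = 0.079 × 45,690 = 3,609.51 kg.
Burnout mass m_f = stage dry + payload = 3,609.51 + 3,850 = 7,459.51 kg.
Rocket equation: Δv = v_e · ln(49,540/7,459.51) = 3630.0 × ln(6.641) = 3630.0 × 1.8933 ≈ 6873 m/s.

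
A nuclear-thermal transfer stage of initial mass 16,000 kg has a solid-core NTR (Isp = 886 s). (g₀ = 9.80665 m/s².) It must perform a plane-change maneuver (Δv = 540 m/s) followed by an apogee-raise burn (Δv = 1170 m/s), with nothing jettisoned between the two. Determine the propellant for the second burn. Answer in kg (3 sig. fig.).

v_e = Isp · g₀ = 886 × 9.80665 = 8688.7 m/s.
After the first burn: m = 16000 × exp(−540/8688.7) = 16000 × 0.93974 = 15,035.8 kg.
After the second burn: m = 15,035.8 × exp(−1170/8688.7) = 15,035.8 × 0.87401 = 13,141.4 kg.
Second-burn propellant = 15,035.8 − 13,141.4 = 1,894.4 kg.

propellant for the second burn ≈ 1890 kg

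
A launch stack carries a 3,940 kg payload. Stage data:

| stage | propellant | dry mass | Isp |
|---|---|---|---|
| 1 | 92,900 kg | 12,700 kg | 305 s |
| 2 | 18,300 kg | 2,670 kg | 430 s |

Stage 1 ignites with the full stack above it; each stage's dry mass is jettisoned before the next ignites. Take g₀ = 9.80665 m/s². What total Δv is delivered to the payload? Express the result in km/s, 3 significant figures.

Δv ≈ 9.32 km/s

Ignition mass of stage 1 = 92,900+12,700 + 18,300+2,670 + 3,940 = 130,510 kg.
Stage 1: m₀ = 130,510 kg, m_f = 130,510 − 92,900 = 37,610 kg; Δv = 305×9.80665×ln(3.47) = 2991.0×1.2442 ≈ 3721 m/s.
Stage 2: m₀ = 24,910 kg, m_f = 24,910 − 18,300 = 6,610 kg; Δv = 430×9.80665×ln(3.769) = 4216.9×1.3267 ≈ 5594 m/s.
Total Δv = 3721 + 5594 = 9315 m/s.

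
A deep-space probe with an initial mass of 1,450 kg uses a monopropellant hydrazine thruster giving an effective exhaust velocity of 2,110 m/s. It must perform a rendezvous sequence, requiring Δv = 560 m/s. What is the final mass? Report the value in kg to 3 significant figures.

m₀/m_f = exp(Δv / v_e) = exp(560 / 2110.0) = exp(0.2654) = 1.3040.
m_f = m₀ / 1.3040 = 1,450 / 1.3040 = 1,111.96 kg.

final mass ≈ 1110 kg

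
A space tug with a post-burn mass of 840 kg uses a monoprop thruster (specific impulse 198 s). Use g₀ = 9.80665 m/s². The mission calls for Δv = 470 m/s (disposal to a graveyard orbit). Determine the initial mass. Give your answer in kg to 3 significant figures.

initial mass ≈ 1070 kg

v_e = Isp · g₀ = 198 × 9.80665 = 1941.7 m/s.
Rocket equation: m₀/m_f = exp(Δv / v_e) = exp(470 / 1941.7) = exp(0.2421) = 1.2739.
m₀ = m_f × 1.2739 = 840 × 1.2739 = 1,070.08 kg.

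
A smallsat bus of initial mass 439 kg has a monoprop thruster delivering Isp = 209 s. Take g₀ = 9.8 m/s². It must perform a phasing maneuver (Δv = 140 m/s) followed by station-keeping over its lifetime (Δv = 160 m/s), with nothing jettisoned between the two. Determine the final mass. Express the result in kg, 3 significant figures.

v_e = Isp · g₀ = 209 × 9.8 = 2048.2 m/s.
After the first burn: m = 439 × exp(−140/2048.2) = 439 × 0.93393 = 409.995 kg.
After the second burn: m = 409.995 × exp(−160/2048.2) = 409.995 × 0.92486 = 379.188 kg.

final mass ≈ 379 kg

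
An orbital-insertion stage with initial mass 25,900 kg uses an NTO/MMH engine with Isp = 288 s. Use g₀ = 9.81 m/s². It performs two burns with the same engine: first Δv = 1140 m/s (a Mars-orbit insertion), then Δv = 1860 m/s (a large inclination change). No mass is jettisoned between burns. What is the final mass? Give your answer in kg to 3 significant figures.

v_e = Isp · g₀ = 288 × 9.81 = 2825.3 m/s.
After the first burn: m = 25900 × exp(−1140/2825.3) = 25900 × 0.66798 = 17,300.7 kg.
After the second burn: m = 17,300.7 × exp(−1860/2825.3) = 17,300.7 × 0.51771 = 8,956.75 kg.

final mass ≈ 8960 kg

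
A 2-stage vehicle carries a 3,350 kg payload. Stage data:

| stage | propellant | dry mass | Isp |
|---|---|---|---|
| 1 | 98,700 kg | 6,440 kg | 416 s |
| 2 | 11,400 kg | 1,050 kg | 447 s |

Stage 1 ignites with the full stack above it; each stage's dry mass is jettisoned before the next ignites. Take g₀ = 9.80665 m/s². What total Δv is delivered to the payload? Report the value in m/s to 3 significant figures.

Δv ≈ 12500 m/s

Ignition mass of stage 1 = 98,700+6,440 + 11,400+1,050 + 3,350 = 120,940 kg.
Stage 1: m₀ = 120,940 kg, m_f = 120,940 − 98,700 = 22,240 kg; Δv = 416×9.80665×ln(5.438) = 4079.6×1.6934 ≈ 6908 m/s.
Stage 2: m₀ = 15,800 kg, m_f = 15,800 − 11,400 = 4,400 kg; Δv = 447×9.80665×ln(3.591) = 4383.6×1.2784 ≈ 5604 m/s.
Total Δv = 6908 + 5604 = 12512 m/s.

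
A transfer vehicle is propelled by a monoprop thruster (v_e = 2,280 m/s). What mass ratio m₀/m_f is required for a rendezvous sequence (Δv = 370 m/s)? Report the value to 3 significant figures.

From the ideal rocket equation, m₀/m_f = exp(Δv / v_e) = exp(370 / 2280.0) = exp(0.1623) = 1.1762.

mass ratio ≈ 1.18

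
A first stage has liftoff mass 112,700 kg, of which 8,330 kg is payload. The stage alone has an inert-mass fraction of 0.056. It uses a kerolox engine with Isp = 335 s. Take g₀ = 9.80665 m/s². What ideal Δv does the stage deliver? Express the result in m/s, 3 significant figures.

Δv ≈ 6810 m/s

Stage wet mass = m₀ − payload = 112,700 − 8,330 = 104,370 kg.
Stage dry mass = ε × stage wet mass = 0.056 × 104,370 = 5,844.72 kg.
Burnout mass m_f = stage dry + payload = 5,844.72 + 8,330 = 14,174.72 kg.
v_e = Isp · g₀ = 335 × 9.80665 = 3285.2 m/s.
From the ideal rocket equation, Δv = v_e · ln(112,700/14,174.72) = 3285.2 × ln(7.951) = 3285.2 × 2.0733 ≈ 6811 m/s.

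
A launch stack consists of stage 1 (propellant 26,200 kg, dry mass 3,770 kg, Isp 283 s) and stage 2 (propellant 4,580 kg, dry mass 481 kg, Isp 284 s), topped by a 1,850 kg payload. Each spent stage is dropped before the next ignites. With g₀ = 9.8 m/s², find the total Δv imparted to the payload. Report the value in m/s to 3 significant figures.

Δv ≈ 6460 m/s

Ignition mass of stage 1 = 26,200+3,770 + 4,580+481 + 1,850 = 36,881 kg.
Stage 1: m₀ = 36,881 kg, m_f = 36,881 − 26,200 = 10,681 kg; Δv = 283×9.8×ln(3.453) = 2773.4×1.2392 ≈ 3437 m/s.
Stage 2: m₀ = 6,911 kg, m_f = 6,911 − 4,580 = 2,331 kg; Δv = 284×9.8×ln(2.965) = 2783.2×1.0868 ≈ 3025 m/s.
Total Δv = 3437 + 3025 = 6462 m/s.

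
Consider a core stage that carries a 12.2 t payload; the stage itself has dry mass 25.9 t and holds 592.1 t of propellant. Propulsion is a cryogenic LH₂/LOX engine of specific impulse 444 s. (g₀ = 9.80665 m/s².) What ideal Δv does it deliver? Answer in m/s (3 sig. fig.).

v_e = Isp · g₀ = 444 × 9.80665 = 4354.2 m/s.
m₀ = payload + dry + propellant = 12.2 + 25.9 + 592.1 = 630.2 t.
m_f = payload + dry = 12.2 + 25.9 = 38.1 t.
Using Δv = v_e ln(m₀/m_f): Δv = v_e · ln(m₀/m_f) = 4354.2 × ln(16.54) = 4354.2 × 2.8058 ≈ 12217.0 m/s.

Δv ≈ 12200 m/s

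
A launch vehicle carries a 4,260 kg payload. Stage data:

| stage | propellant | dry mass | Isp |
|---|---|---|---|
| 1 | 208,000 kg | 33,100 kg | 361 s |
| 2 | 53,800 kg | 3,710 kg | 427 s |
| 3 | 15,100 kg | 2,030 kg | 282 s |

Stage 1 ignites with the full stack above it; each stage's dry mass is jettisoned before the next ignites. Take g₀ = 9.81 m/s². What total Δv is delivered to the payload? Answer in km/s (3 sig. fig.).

Ignition mass of stage 1 = 208,000+33,100 + 53,800+3,710 + 15,100+2,030 + 4,260 = 320,000 kg.
Stage 1: m₀ = 320,000 kg, m_f = 320,000 − 208,000 = 112,000 kg; Δv = 361×9.81×ln(2.857) = 3541.4×1.0498 ≈ 3718 m/s.
Stage 2: m₀ = 78,900 kg, m_f = 78,900 − 53,800 = 25,100 kg; Δv = 427×9.81×ln(3.143) = 4188.9×1.1453 ≈ 4798 m/s.
Stage 3: m₀ = 21,390 kg, m_f = 21,390 − 15,100 = 6,290 kg; Δv = 282×9.81×ln(3.401) = 2766.4×1.2240 ≈ 3386 m/s.
Total Δv = 3718 + 4798 + 3386 = 11902 m/s.

Δv ≈ 11.9 km/s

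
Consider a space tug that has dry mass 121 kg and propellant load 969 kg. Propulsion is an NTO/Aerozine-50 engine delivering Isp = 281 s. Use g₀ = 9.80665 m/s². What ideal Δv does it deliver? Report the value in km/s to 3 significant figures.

Δv ≈ 6.06 km/s

v_e = Isp · g₀ = 281 × 9.80665 = 2755.7 m/s.
m₀ = m_dry + m_prop = 121 + 969 = 1,090 kg.
Δv = v_e · ln(m₀/m_f) = 2755.7 × ln(9.008) = 2755.7 × 2.1981 ≈ 6057.4 m/s.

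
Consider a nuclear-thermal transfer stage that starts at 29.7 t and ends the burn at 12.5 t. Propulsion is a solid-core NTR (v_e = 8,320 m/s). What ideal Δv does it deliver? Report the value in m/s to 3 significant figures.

Δv ≈ 7200 m/s

Δv = v_e · ln(m₀/m_f) = 8320.0 × ln(2.376) = 8320.0 × 0.8654 ≈ 7200.3 m/s.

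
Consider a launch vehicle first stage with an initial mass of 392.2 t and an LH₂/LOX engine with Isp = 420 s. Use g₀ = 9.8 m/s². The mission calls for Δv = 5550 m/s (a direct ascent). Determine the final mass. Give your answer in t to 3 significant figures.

final mass ≈ 102 t

v_e = Isp · g₀ = 420 × 9.8 = 4116.0 m/s.
m₀/m_f = exp(Δv / v_e) = exp(5550 / 4116.0) = exp(1.3484) = 3.8512.
m_f = m₀ / 3.8512 = 392.2 / 3.8512 = 101.838 t.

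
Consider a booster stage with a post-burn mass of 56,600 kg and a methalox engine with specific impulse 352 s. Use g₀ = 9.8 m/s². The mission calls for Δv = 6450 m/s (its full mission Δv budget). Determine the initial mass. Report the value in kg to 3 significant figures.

initial mass ≈ 367000 kg

v_e = Isp · g₀ = 352 × 9.8 = 3449.6 m/s.
m₀/m_f = exp(Δv / v_e) = exp(6450 / 3449.6) = exp(1.8698) = 6.4869.
m₀ = m_f × 6.4869 = 56,600 × 6.4869 = 367,159 kg.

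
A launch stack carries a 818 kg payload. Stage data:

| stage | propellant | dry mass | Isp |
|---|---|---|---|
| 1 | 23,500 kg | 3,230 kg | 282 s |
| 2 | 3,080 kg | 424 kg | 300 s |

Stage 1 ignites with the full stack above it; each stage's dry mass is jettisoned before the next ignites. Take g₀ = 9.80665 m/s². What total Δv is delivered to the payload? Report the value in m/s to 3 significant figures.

Ignition mass of stage 1 = 23,500+3,230 + 3,080+424 + 818 = 31,052 kg.
Stage 1: m₀ = 31,052 kg, m_f = 31,052 − 23,500 = 7,552 kg; Δv = 282×9.80665×ln(4.112) = 2765.5×1.4139 ≈ 3910 m/s.
Stage 2: m₀ = 4,322 kg, m_f = 4,322 − 3,080 = 1,242 kg; Δv = 300×9.80665×ln(3.48) = 2942.0×1.2470 ≈ 3669 m/s.
Total Δv = 3910 + 3669 = 7579 m/s.

Δv ≈ 7580 m/s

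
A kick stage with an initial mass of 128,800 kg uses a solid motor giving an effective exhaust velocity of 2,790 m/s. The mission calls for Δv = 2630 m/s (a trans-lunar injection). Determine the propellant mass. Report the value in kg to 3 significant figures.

From the ideal rocket equation, m₀/m_f = exp(Δv / v_e) = exp(2630 / 2790.0) = exp(0.9427) = 2.5668.
m_f = 128,800 / 2.5668 = 50,179.2 kg, so propellant = m₀ − m_f = 128,800 − 50,179.2 = 78,620.8 kg.

propellant mass ≈ 78600 kg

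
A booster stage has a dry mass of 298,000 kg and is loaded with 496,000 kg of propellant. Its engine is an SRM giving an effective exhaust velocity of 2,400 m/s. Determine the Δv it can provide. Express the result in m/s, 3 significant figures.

Δv ≈ 2350 m/s

m₀ = m_dry + m_prop = 298,000 + 496,000 = 794,000 kg.
By the Tsiolkovsky rocket equation, Δv = v_e · ln(m₀/m_f) = 2400.0 × ln(2.664) = 2400.0 × 0.9800 ≈ 2352.0 m/s.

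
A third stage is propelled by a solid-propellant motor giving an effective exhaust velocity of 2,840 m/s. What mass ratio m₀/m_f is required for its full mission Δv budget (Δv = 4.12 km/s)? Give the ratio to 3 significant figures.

mass ratio ≈ 4.27

m₀/m_f = exp(Δv / v_e) = exp(4120 / 2840.0) = exp(1.4507) = 4.2661.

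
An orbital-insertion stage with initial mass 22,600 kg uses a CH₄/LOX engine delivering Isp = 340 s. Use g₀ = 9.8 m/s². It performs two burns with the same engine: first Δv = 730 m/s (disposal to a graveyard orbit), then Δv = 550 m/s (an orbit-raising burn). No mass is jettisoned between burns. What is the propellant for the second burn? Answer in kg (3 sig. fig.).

v_e = Isp · g₀ = 340 × 9.8 = 3332.0 m/s.
After the first burn: m = 22600 × exp(−730/3332.0) = 22600 × 0.80325 = 18,153.5 kg.
After the second burn: m = 18,153.5 × exp(−550/3332.0) = 18,153.5 × 0.84784 = 15,391.3 kg.
Second-burn propellant = 18,153.5 − 15,391.3 = 2,762.2 kg.

propellant for the second burn ≈ 2760 kg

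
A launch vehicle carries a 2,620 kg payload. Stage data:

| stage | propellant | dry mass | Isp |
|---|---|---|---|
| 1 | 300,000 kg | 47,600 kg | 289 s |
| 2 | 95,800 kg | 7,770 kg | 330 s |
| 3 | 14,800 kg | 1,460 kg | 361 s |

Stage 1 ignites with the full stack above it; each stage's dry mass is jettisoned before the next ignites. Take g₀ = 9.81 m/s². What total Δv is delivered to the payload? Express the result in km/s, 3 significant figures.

Δv ≈ 13.2 km/s

Ignition mass of stage 1 = 300,000+47,600 + 95,800+7,770 + 14,800+1,460 + 2,620 = 470,050 kg.
Stage 1: m₀ = 470,050 kg, m_f = 470,050 − 300,000 = 170,050 kg; Δv = 289×9.81×ln(2.764) = 2835.1×1.0167 ≈ 2883 m/s.
Stage 2: m₀ = 122,450 kg, m_f = 122,450 − 95,800 = 26,650 kg; Δv = 330×9.81×ln(4.595) = 3237.3×1.5249 ≈ 4937 m/s.
Stage 3: m₀ = 18,880 kg, m_f = 18,880 − 14,800 = 4,080 kg; Δv = 361×9.81×ln(4.627) = 3541.4×1.5320 ≈ 5425 m/s.
Total Δv = 2883 + 4937 + 5425 = 13245 m/s.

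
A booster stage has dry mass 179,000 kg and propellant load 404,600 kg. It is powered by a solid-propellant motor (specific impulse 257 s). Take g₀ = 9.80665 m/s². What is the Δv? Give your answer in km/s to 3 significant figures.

Δv ≈ 2.98 km/s

v_e = Isp · g₀ = 257 × 9.80665 = 2520.3 m/s.
m₀ = m_dry + m_prop = 179,000 + 404,600 = 583,600 kg.
Δv = v_e · ln(m₀/m_f) = 2520.3 × ln(3.26) = 2520.3 × 1.1818 ≈ 2978.6 m/s.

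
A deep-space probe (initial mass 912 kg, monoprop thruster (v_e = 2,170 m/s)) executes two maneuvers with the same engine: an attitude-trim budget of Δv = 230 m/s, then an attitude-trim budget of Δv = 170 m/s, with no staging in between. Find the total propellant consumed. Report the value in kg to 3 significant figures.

After the first burn: m = 912 × exp(−230/2170.0) = 912 × 0.89943 = 820.28 kg.
After the second burn: m = 820.28 × exp(−170/2170.0) = 820.28 × 0.92465 = 758.472 kg.
Total propellant = m₀ − m_final = 912 − 758.472 = 153.528 kg.

total propellant consumed ≈ 154 kg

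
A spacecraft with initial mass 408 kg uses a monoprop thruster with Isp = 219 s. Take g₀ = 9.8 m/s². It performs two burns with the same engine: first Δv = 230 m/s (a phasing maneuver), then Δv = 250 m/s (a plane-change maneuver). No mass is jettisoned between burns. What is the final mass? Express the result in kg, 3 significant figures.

v_e = Isp · g₀ = 219 × 9.8 = 2146.2 m/s.
After the first burn: m = 408 × exp(−230/2146.2) = 408 × 0.89838 = 366.539 kg.
After the second burn: m = 366.539 × exp(−250/2146.2) = 366.539 × 0.89004 = 326.234 kg.

final mass ≈ 326 kg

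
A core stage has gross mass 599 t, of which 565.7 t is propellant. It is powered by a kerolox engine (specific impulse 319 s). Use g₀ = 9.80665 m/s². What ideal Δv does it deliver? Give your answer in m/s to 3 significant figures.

v_e = Isp · g₀ = 319 × 9.80665 = 3128.3 m/s.
m_f = m₀ − m_prop = 599 − 565.7 = 33.3 t.
By the Tsiolkovsky rocket equation, Δv = v_e · ln(m₀/m_f) = 3128.3 × ln(17.99) = 3128.3 × 2.8897 ≈ 9039.9 m/s.

Δv ≈ 9040 m/s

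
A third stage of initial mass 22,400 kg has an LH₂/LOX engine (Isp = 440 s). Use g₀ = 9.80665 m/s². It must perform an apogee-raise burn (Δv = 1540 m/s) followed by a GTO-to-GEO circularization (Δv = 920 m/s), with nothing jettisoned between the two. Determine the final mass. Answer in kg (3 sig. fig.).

final mass ≈ 12700 kg

v_e = Isp · g₀ = 440 × 9.80665 = 4314.9 m/s.
After the first burn: m = 22400 × exp(−1540/4314.9) = 22400 × 0.69984 = 15,676.4 kg.
After the second burn: m = 15,676.4 × exp(−920/4314.9) = 15,676.4 × 0.80798 = 12,666.2 kg.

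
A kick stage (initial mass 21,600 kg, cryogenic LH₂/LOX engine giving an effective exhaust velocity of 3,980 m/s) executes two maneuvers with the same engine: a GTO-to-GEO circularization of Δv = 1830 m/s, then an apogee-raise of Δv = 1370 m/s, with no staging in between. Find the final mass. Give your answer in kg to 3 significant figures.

final mass ≈ 9670 kg

After the first burn: m = 21600 × exp(−1830/3980.0) = 21600 × 0.63141 = 13,638.5 kg.
After the second burn: m = 13,638.5 × exp(−1370/3980.0) = 13,638.5 × 0.70877 = 9,666.56 kg.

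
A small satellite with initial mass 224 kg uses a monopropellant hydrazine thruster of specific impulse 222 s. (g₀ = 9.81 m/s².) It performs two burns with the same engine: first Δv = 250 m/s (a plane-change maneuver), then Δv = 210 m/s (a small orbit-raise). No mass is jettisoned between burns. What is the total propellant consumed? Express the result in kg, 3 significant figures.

total propellant consumed ≈ 42.7 kg

v_e = Isp · g₀ = 222 × 9.81 = 2177.8 m/s.
After the first burn: m = 224 × exp(−250/2177.8) = 224 × 0.89155 = 199.707 kg.
After the second burn: m = 199.707 × exp(−210/2177.8) = 199.707 × 0.90808 = 181.35 kg.
Total propellant = m₀ − m_final = 224 − 181.35 = 42.65 kg.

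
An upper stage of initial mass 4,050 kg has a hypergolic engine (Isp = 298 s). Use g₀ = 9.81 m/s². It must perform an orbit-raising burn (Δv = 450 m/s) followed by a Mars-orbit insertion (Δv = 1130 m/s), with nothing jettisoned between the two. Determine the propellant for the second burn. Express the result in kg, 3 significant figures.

propellant for the second burn ≈ 1110 kg

v_e = Isp · g₀ = 298 × 9.81 = 2923.4 m/s.
After the first burn: m = 4050 × exp(−450/2923.4) = 4050 × 0.85733 = 3,472.19 kg.
After the second burn: m = 3,472.19 × exp(−1130/2923.4) = 3,472.19 × 0.67940 = 2,359.01 kg.
Second-burn propellant = 3,472.19 − 2,359.01 = 1,113.18 kg.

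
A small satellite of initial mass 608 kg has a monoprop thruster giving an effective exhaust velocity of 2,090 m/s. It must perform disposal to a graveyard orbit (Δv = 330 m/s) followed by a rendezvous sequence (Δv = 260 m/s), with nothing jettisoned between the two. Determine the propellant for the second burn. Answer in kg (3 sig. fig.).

After the first burn: m = 608 × exp(−330/2090.0) = 608 × 0.85394 = 519.196 kg.
After the second burn: m = 519.196 × exp(−260/2090.0) = 519.196 × 0.88302 = 458.46 kg.
Second-burn propellant = 519.196 − 458.46 = 60.736 kg.

propellant for the second burn ≈ 60.7 kg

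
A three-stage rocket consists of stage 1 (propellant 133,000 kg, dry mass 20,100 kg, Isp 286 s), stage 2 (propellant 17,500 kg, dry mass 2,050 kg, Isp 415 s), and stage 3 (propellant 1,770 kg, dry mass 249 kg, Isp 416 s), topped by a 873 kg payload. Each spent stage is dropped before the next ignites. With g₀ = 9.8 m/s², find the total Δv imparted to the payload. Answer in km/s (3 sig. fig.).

Ignition mass of stage 1 = 133,000+20,100 + 17,500+2,050 + 1,770+249 + 873 = 175,542 kg.
Stage 1: m₀ = 175,542 kg, m_f = 175,542 − 133,000 = 42,542 kg; Δv = 286×9.8×ln(4.126) = 2802.8×1.4174 ≈ 3973 m/s.
Stage 2: m₀ = 22,442 kg, m_f = 22,442 − 17,500 = 4,942 kg; Δv = 415×9.8×ln(4.541) = 4067.0×1.5132 ≈ 6154 m/s.
Stage 3: m₀ = 2,892 kg, m_f = 2,892 − 1,770 = 1,122 kg; Δv = 416×9.8×ln(2.578) = 4076.8×0.9468 ≈ 3860 m/s.
Total Δv = 3973 + 6154 + 3860 = 13987 m/s.

Δv ≈ 14.0 km/s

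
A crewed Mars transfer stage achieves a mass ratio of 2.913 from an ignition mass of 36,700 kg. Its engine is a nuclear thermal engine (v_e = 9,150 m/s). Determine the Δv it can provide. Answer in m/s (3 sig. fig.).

Δv = v_e · ln(2.913) = 9150.0 × 1.0692 ≈ 9783.0 m/s.

Δv ≈ 9780 m/s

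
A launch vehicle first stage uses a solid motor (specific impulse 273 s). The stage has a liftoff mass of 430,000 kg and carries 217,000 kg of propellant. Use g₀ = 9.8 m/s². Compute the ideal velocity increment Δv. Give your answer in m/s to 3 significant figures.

v_e = Isp · g₀ = 273 × 9.8 = 2675.4 m/s.
m_f = m₀ − m_prop = 430,000 − 217,000 = 213,000 kg.
From the ideal rocket equation, Δv = v_e · ln(m₀/m_f) = 2675.4 × ln(2.019) = 2675.4 × 0.7025 ≈ 1879.4 m/s.

Δv ≈ 1880 m/s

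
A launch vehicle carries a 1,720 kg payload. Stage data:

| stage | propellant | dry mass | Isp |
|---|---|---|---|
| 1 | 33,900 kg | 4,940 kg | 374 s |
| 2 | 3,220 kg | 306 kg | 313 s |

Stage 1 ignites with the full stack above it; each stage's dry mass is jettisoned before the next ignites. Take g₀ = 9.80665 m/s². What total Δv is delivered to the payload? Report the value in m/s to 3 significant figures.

Δv ≈ 8290 m/s

Ignition mass of stage 1 = 33,900+4,940 + 3,220+306 + 1,720 = 44,086 kg.
Stage 1: m₀ = 44,086 kg, m_f = 44,086 − 33,900 = 10,186 kg; Δv = 374×9.80665×ln(4.328) = 3667.7×1.4651 ≈ 5374 m/s.
Stage 2: m₀ = 5,246 kg, m_f = 5,246 − 3,220 = 2,026 kg; Δv = 313×9.80665×ln(2.589) = 3069.5×0.9514 ≈ 2920 m/s.
Total Δv = 5374 + 2920 = 8294 m/s.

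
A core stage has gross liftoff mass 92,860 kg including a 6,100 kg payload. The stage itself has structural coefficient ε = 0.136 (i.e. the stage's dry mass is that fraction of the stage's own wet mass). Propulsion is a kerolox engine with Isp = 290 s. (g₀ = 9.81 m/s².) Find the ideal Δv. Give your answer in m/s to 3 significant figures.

Stage wet mass = m₀ − payload = 92,860 − 6,100 = 86,760 kg.
Stage dry mass = ε × stage wet mass = 0.136 × 86,760 = 11,799.4 kg.
Burnout mass m_f = stage dry + payload = 11,799.4 + 6,100 = 17,899.4 kg.
v_e = Isp · g₀ = 290 × 9.81 = 2844.9 m/s.
From the ideal rocket equation, Δv = v_e · ln(92,860/17,899.4) = 2844.9 × ln(5.188) = 2844.9 × 1.6463 ≈ 4684 m/s.

Δv ≈ 4680 m/s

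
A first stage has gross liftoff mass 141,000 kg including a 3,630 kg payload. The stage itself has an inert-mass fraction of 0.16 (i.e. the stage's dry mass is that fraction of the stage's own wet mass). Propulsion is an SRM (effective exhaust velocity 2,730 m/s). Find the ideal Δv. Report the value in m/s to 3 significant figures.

Δv ≈ 4660 m/s

Stage wet mass = m₀ − payload = 141,000 − 3,630 = 137,370 kg.
Stage dry mass = ε × stage wet mass = 0.16 × 137,370 = 21,979.2 kg.
Burnout mass m_f = stage dry + payload = 21,979.2 + 3,630 = 25,609.2 kg.
Using Δv = v_e ln(m₀/m_f): Δv = v_e · ln(141,000/25,609.2) = 2730.0 × ln(5.506) = 2730.0 × 1.7058 ≈ 4657 m/s.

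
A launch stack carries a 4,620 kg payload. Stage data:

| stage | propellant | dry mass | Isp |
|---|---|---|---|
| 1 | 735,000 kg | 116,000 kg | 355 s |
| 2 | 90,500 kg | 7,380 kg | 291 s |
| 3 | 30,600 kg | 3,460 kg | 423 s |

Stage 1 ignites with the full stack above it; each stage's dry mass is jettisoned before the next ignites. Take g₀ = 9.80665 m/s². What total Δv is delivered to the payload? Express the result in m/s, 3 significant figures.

Δv ≈ 14300 m/s

Ignition mass of stage 1 = 735,000+116,000 + 90,500+7,380 + 30,600+3,460 + 4,620 = 987,560 kg.
Stage 1: m₀ = 987,560 kg, m_f = 987,560 − 735,000 = 252,560 kg; Δv = 355×9.80665×ln(3.91) = 3481.4×1.3636 ≈ 4747 m/s.
Stage 2: m₀ = 136,560 kg, m_f = 136,560 − 90,500 = 46,060 kg; Δv = 291×9.80665×ln(2.965) = 2853.7×1.0868 ≈ 3101 m/s.
Stage 3: m₀ = 38,680 kg, m_f = 38,680 − 30,600 = 8,080 kg; Δv = 423×9.80665×ln(4.787) = 4148.2×1.5659 ≈ 6496 m/s.
Total Δv = 4747 + 3101 + 6496 = 14344 m/s.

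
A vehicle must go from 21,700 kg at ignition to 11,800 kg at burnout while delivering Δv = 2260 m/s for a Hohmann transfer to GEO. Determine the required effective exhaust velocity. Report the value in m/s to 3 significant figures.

ln(m₀/m_f) = ln(21700/11800) = ln(1.839) = 0.6092.
v_e = Δv / ln(m₀/m_f) = 2260 / 0.6092 = 3709.7 m/s.

v_e ≈ 3710 m/s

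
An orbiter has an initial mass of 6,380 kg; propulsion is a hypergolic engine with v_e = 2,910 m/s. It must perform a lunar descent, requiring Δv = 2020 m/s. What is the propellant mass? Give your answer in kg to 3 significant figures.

m₀/m_f = exp(Δv / v_e) = exp(2020 / 2910.0) = exp(0.6942) = 2.0020.
m_f = 6,380 / 2.0020 = 3,186.81 kg, so propellant = m₀ − m_f = 6,380 − 3,186.81 = 3,193.19 kg.

propellant mass ≈ 3190 kg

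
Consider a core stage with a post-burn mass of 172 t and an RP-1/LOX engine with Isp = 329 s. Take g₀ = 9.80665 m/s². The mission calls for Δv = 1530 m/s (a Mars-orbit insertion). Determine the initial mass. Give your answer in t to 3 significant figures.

initial mass ≈ 276 t

v_e = Isp · g₀ = 329 × 9.80665 = 3226.4 m/s.
m₀/m_f = exp(Δv / v_e) = exp(1530 / 3226.4) = exp(0.4742) = 1.6068.
m₀ = m_f × 1.6068 = 172 × 1.6068 = 276.37 t.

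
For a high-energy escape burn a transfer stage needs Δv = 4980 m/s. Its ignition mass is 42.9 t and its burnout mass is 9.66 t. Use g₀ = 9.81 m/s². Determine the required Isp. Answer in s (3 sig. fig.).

ln(m₀/m_f) = ln(42900/9660) = ln(4.441) = 1.4909.
v_e = Δv / ln(m₀/m_f) = 4980 / 1.4909 = 3340.3 m/s.
Isp = v_e / g₀ = 3340.3 / 9.81 = 340.5 s.

Isp ≈ 341 s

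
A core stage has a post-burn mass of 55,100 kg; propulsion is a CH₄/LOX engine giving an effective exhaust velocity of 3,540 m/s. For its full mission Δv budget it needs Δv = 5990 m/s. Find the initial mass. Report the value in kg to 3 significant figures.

initial mass ≈ 299000 kg

Rocket equation: m₀/m_f = exp(Δv / v_e) = exp(5990 / 3540.0) = exp(1.6921) = 5.4308.
m₀ = m_f × 5.4308 = 55,100 × 5.4308 = 299,237 kg.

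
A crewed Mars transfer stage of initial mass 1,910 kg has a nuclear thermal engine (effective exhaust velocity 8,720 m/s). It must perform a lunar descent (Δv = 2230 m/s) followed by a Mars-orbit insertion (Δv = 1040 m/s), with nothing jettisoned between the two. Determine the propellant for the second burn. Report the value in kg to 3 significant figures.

propellant for the second burn ≈ 166 kg

After the first burn: m = 1910 × exp(−2230/8720.0) = 1910 × 0.77435 = 1,479.01 kg.
After the second burn: m = 1,479.01 × exp(−1040/8720.0) = 1,479.01 × 0.88757 = 1,312.72 kg.
Second-burn propellant = 1,479.01 − 1,312.72 = 166.29 kg.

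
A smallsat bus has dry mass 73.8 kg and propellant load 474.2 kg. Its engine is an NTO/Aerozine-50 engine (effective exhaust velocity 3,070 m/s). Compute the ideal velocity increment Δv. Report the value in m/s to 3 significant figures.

Δv ≈ 6160 m/s

m₀ = m_dry + m_prop = 73.8 + 474.2 = 548 kg.
Δv = v_e · ln(m₀/m_f) = 3070.0 × ln(7.425) = 3070.0 × 2.0049 ≈ 6155.1 m/s.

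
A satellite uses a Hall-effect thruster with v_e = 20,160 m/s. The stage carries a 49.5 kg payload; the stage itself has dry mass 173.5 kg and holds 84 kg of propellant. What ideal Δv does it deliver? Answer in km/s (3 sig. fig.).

Δv ≈ 6.44 km/s

m₀ = payload + dry + propellant = 49.5 + 173.5 + 84 = 307 kg.
m_f = payload + dry = 49.5 + 173.5 = 223 kg.
Using Δv = v_e ln(m₀/m_f): Δv = v_e · ln(m₀/m_f) = 20160.0 × ln(1.377) = 20160.0 × 0.3197 ≈ 6444.7 m/s.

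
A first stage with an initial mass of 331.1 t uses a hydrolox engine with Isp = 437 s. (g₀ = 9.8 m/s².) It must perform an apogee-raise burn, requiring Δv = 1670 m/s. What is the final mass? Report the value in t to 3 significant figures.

v_e = Isp · g₀ = 437 × 9.8 = 4282.6 m/s.
m₀/m_f = exp(Δv / v_e) = exp(1670 / 4282.6) = exp(0.3900) = 1.4769.
m_f = m₀ / 1.4769 = 331.1 / 1.4769 = 224.186 t.

final mass ≈ 224 t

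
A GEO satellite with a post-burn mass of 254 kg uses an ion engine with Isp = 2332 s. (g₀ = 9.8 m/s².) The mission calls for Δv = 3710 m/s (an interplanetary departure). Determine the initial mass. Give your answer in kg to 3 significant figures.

initial mass ≈ 299 kg

v_e = Isp · g₀ = 2332 × 9.8 = 22853.6 m/s.
Using Δv = v_e ln(m₀/m_f): m₀/m_f = exp(Δv / v_e) = exp(3710 / 22853.6) = exp(0.1623) = 1.1763.
m₀ = m_f × 1.1763 = 254 × 1.1763 = 298.78 kg.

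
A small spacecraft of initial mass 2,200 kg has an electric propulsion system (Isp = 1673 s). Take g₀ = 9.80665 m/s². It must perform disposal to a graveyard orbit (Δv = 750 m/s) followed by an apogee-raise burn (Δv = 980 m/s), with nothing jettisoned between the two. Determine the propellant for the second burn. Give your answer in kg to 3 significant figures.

v_e = Isp · g₀ = 1673 × 9.80665 = 16406.5 m/s.
After the first burn: m = 2200 × exp(−750/16406.5) = 2200 × 0.95532 = 2,101.7 kg.
After the second burn: m = 2,101.7 × exp(−980/16406.5) = 2,101.7 × 0.94202 = 1,979.84 kg.
Second-burn propellant = 2,101.7 − 1,979.84 = 121.86 kg.

propellant for the second burn ≈ 122 kg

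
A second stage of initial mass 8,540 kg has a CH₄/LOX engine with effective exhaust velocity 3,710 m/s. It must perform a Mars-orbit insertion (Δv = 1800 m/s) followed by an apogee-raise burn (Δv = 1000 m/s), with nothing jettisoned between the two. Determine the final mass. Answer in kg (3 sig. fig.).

After the first burn: m = 8540 × exp(−1800/3710.0) = 8540 × 0.61559 = 5,257.14 kg.
After the second burn: m = 5,257.14 × exp(−1000/3710.0) = 5,257.14 × 0.76373 = 4,015.04 kg.

final mass ≈ 4020 kg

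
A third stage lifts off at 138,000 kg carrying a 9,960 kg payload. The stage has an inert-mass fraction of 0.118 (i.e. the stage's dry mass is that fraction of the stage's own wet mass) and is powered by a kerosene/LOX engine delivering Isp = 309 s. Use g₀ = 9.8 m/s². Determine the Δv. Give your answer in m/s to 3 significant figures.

Δv ≈ 5160 m/s

Stage wet mass = m₀ − payload = 138,000 − 9,960 = 128,040 kg.
Stage dry mass = ε × stage wet mass = 0.118 × 128,040 = 15,108.7 kg.
Burnout mass m_f = stage dry + payload = 15,108.7 + 9,960 = 25,068.7 kg.
v_e = Isp · g₀ = 309 × 9.8 = 3028.2 m/s.
Δv = v_e · ln(138,000/25,068.7) = 3028.2 × ln(5.505) = 3028.2 × 1.7056 ≈ 5165 m/s.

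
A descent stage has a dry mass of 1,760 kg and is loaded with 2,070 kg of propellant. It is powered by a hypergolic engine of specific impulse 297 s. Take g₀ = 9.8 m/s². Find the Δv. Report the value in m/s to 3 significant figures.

Δv ≈ 2260 m/s

v_e = Isp · g₀ = 297 × 9.8 = 2910.6 m/s.
m₀ = m_dry + m_prop = 1,760 + 2,070 = 3,830 kg.
By the Tsiolkovsky rocket equation, Δv = v_e · ln(m₀/m_f) = 2910.6 × ln(2.176) = 2910.6 × 0.7776 ≈ 2263.1 m/s.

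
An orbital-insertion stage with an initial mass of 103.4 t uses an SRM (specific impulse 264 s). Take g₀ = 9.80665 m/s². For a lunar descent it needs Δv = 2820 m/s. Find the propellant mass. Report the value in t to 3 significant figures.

propellant mass ≈ 68.6 t

v_e = Isp · g₀ = 264 × 9.80665 = 2589.0 m/s.
Rocket equation: m₀/m_f = exp(Δv / v_e) = exp(2820 / 2589.0) = exp(1.0892) = 2.9720.
m_f = 103.4 / 2.9720 = 34.7914 t, so propellant = m₀ − m_f = 103.4 − 34.7914 = 68.6086 t.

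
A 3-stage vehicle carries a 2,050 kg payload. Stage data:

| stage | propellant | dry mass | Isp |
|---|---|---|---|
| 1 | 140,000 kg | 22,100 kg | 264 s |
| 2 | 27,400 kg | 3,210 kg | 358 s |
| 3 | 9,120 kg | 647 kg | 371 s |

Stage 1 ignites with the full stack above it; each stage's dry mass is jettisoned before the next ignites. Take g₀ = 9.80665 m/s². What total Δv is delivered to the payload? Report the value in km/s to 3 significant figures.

Δv ≈ 12.0 km/s

Ignition mass of stage 1 = 140,000+22,100 + 27,400+3,210 + 9,120+647 + 2,050 = 204,527 kg.
Stage 1: m₀ = 204,527 kg, m_f = 204,527 − 140,000 = 64,527 kg; Δv = 264×9.80665×ln(3.17) = 2589.0×1.1536 ≈ 2987 m/s.
Stage 2: m₀ = 42,427 kg, m_f = 42,427 − 27,400 = 15,027 kg; Δv = 358×9.80665×ln(2.823) = 3510.8×1.0379 ≈ 3644 m/s.
Stage 3: m₀ = 11,817 kg, m_f = 11,817 − 9,120 = 2,697 kg; Δv = 371×9.80665×ln(4.382) = 3638.3×1.4774 ≈ 5375 m/s.
Total Δv = 2987 + 3644 + 5375 = 12006 m/s.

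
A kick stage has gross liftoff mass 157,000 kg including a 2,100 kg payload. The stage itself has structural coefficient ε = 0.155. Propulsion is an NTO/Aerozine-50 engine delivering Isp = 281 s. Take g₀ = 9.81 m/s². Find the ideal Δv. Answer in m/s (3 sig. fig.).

Stage wet mass = m₀ − payload = 157,000 − 2,100 = 154,900 kg.
Stage dry mass = ε × stage wet mass = 0.155 × 154,900 = 24,009.5 kg.
Burnout mass m_f = stage dry + payload = 24,009.5 + 2,100 = 26,109.5 kg.
v_e = Isp · g₀ = 281 × 9.81 = 2756.6 m/s.
From the ideal rocket equation, Δv = v_e · ln(157,000/26,109.5) = 2756.6 × ln(6.013) = 2756.6 × 1.7939 ≈ 4945 m/s.

Δv ≈ 4950 m/s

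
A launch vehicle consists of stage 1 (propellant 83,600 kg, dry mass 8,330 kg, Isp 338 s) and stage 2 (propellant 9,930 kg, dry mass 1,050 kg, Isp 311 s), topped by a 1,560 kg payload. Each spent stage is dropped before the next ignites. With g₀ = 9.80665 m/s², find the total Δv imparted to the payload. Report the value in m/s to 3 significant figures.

Ignition mass of stage 1 = 83,600+8,330 + 9,930+1,050 + 1,560 = 104,470 kg.
Stage 1: m₀ = 104,470 kg, m_f = 104,470 − 83,600 = 20,870 kg; Δv = 338×9.80665×ln(5.006) = 3314.6×1.6106 ≈ 5339 m/s.
Stage 2: m₀ = 12,540 kg, m_f = 12,540 − 9,930 = 2,610 kg; Δv = 311×9.80665×ln(4.805) = 3049.9×1.5696 ≈ 4787 m/s.
Total Δv = 5339 + 4787 = 10126 m/s.

Δv ≈ 10100 m/s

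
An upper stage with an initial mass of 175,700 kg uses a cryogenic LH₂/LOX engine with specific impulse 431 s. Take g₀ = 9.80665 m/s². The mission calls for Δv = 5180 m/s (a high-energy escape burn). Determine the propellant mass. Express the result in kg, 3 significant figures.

propellant mass ≈ 124000 kg

v_e = Isp · g₀ = 431 × 9.80665 = 4226.7 m/s.
Rocket equation: m₀/m_f = exp(Δv / v_e) = exp(5180 / 4226.7) = exp(1.2256) = 3.4060.
m_f = 175,700 / 3.4060 = 51,585.4 kg, so propellant = m₀ − m_f = 175,700 − 51,585.4 = 124,114.6 kg.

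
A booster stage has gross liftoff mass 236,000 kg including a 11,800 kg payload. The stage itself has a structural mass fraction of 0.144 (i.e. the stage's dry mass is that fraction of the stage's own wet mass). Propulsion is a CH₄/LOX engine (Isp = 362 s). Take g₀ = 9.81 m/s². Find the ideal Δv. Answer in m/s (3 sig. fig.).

Δv ≈ 5960 m/s

Stage wet mass = m₀ − payload = 236,000 − 11,800 = 224,200 kg.
Stage dry mass = ε × stage wet mass = 0.144 × 224,200 = 32,284.8 kg.
Burnout mass m_f = stage dry + payload = 32,284.8 + 11,800 = 44,084.8 kg.
v_e = Isp · g₀ = 362 × 9.81 = 3551.2 m/s.
From the ideal rocket equation, Δv = v_e · ln(236,000/44,084.8) = 3551.2 × ln(5.353) = 3551.2 × 1.6777 ≈ 5958 m/s.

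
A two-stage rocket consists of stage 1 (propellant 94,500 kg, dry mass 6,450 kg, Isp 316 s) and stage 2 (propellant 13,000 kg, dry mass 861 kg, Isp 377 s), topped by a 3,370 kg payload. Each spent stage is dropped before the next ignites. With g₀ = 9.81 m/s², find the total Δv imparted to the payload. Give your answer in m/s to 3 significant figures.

Δv ≈ 10200 m/s

Ignition mass of stage 1 = 94,500+6,450 + 13,000+861 + 3,370 = 118,181 kg.
Stage 1: m₀ = 118,181 kg, m_f = 118,181 − 94,500 = 23,681 kg; Δv = 316×9.81×ln(4.991) = 3100.0×1.6075 ≈ 4983 m/s.
Stage 2: m₀ = 17,231 kg, m_f = 17,231 − 13,000 = 4,231 kg; Δv = 377×9.81×ln(4.073) = 3698.4×1.4043 ≈ 5194 m/s.
Total Δv = 4983 + 5194 = 10177 m/s.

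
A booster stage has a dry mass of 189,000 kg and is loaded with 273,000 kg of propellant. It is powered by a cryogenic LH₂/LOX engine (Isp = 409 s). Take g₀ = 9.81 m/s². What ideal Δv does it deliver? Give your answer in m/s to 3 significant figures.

v_e = Isp · g₀ = 409 × 9.81 = 4012.3 m/s.
m₀ = m_dry + m_prop = 189,000 + 273,000 = 462,000 kg.
Using Δv = v_e ln(m₀/m_f): Δv = v_e · ln(m₀/m_f) = 4012.3 × ln(2.444) = 4012.3 × 0.8938 ≈ 3586.3 m/s.

Δv ≈ 3590 m/s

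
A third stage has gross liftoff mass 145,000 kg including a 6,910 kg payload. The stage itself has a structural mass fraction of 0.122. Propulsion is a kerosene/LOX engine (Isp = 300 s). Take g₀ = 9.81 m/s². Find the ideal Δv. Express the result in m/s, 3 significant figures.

Δv ≈ 5320 m/s

Stage wet mass = m₀ − payload = 145,000 − 6,910 = 138,090 kg.
Stage dry mass = ε × stage wet mass = 0.122 × 138,090 = 16,847 kg.
Burnout mass m_f = stage dry + payload = 16,847 + 6,910 = 23,757 kg.
v_e = Isp · g₀ = 300 × 9.81 = 2943.0 m/s.
From the ideal rocket equation, Δv = v_e · ln(145,000/23,757) = 2943.0 × ln(6.103) = 2943.0 × 1.8089 ≈ 5323 m/s.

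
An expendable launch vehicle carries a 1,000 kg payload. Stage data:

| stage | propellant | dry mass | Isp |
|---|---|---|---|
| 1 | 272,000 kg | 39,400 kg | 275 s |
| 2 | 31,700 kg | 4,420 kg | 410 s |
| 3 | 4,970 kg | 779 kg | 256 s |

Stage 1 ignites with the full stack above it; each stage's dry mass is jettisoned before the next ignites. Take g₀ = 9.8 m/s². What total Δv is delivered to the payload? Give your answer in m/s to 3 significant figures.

Δv ≈ 12700 m/s

Ignition mass of stage 1 = 272,000+39,400 + 31,700+4,420 + 4,970+779 + 1,000 = 354,269 kg.
Stage 1: m₀ = 354,269 kg, m_f = 354,269 − 272,000 = 82,269 kg; Δv = 275×9.8×ln(4.306) = 2695.0×1.4601 ≈ 3935 m/s.
Stage 2: m₀ = 42,869 kg, m_f = 42,869 − 31,700 = 11,169 kg; Δv = 410×9.8×ln(3.838) = 4018.0×1.3450 ≈ 5404 m/s.
Stage 3: m₀ = 6,749 kg, m_f = 6,749 − 4,970 = 1,779 kg; Δv = 256×9.8×ln(3.794) = 2508.8×1.3333 ≈ 3345 m/s.
Total Δv = 3935 + 5404 + 3345 = 12684 m/s.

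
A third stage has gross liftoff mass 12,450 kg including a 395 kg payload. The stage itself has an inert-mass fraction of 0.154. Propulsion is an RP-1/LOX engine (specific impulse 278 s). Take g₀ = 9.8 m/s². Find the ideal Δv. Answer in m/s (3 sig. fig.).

Stage wet mass = m₀ − payload = 12,450 − 395 = 12,055 kg.
Stage dry mass = ε × stage wet mass = 0.154 × 12,055 = 1,856.47 kg.
Burnout mass m_f = stage dry + payload = 1,856.47 + 395 = 2,251.47 kg.
v_e = Isp · g₀ = 278 × 9.8 = 2724.4 m/s.
From the ideal rocket equation, Δv = v_e · ln(12,450/2,251.47) = 2724.4 × ln(5.53) = 2724.4 × 1.7101 ≈ 4659 m/s.

Δv ≈ 4660 m/s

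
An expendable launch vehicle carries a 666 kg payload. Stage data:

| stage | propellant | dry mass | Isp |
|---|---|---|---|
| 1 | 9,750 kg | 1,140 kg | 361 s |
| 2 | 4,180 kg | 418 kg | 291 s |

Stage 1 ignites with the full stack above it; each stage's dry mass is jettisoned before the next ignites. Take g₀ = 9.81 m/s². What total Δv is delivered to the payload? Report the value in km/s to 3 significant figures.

Δv ≈ 7.79 km/s

Ignition mass of stage 1 = 9,750+1,140 + 4,180+418 + 666 = 16,154 kg.
Stage 1: m₀ = 16,154 kg, m_f = 16,154 − 9,750 = 6,404 kg; Δv = 361×9.81×ln(2.522) = 3541.4×0.9252 ≈ 3277 m/s.
Stage 2: m₀ = 5,264 kg, m_f = 5,264 − 4,180 = 1,084 kg; Δv = 291×9.81×ln(4.856) = 2854.7×1.5802 ≈ 4511 m/s.
Total Δv = 3277 + 4511 = 7788 m/s.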